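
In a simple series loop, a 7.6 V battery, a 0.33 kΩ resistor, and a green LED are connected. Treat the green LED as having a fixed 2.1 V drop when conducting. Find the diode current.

KVL around the loop: 7.6 = V_D + I·R = 2.1 + I × 0.33 kΩ.
So I = (7.6 − 2.1) / 0.33 kΩ = 5.5 / 0.33 = 16.7 mA.

I ≈ 17 mA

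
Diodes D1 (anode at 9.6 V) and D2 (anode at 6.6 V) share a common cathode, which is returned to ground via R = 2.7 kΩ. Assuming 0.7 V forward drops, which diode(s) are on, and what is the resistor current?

Only D1 conducts; I_R ≈ 3.3 mA

Assume both conduct. Then node N would need to be at both 9.6−0.7 = 8.9 V and 6.6−0.7 = 5.9 V, which is impossible.
Assume only D1 conducts: V_N = 9.6 − 0.7 = 8.9 V, so I_R = 8.9/2.7 = 3.3 mA.
Check D2: its anode-to-cathode voltage is 6.6 − 8.9 = -2.3 V < 0.7 V, so it is off. The assumption is consistent.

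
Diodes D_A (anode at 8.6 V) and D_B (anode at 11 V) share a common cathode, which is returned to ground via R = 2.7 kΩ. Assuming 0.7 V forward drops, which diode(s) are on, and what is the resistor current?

Assume both conduct. Then node N would need to be at both 8.6−0.7 = 7.9 V and 11−0.7 = 10.3 V, which is impossible.
Assume only D_B conducts: V_N = 11 − 0.7 = 10.3 V, so I_R = 10.3/2.7 = 3.81 mA.
Check D_A: its anode-to-cathode voltage is 8.6 − 10.3 = -1.7 V < 0.7 V, so it is off. The assumption is consistent.

Only D_B conducts; I_R ≈ 3.8 mA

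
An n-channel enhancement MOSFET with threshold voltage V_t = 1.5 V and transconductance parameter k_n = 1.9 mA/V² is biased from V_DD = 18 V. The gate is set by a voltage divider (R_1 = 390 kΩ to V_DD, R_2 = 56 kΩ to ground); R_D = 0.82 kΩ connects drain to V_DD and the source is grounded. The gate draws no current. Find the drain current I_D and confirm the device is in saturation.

V_G = V_DD·R_2/(R_1+R_2) = 18×56/446 = 2.26 V. With the source grounded, V_GS = V_G = 2.26 V.
Assume saturation: I_D = (k_n/2)(V_GS − V_t)² = (1.9/2)×(2.26 − 1.5)² = 0.95×0.76² = 0.549 mA.
V_DS = V_DD − I_D·R_D = 18 − 0.549×0.82 = 17.5 V.
Saturation requires V_DS ≥ V_GS − V_t = 0.76 V; 17.5 ≥ 0.76 ✓.

I_D ≈ 0.55 mA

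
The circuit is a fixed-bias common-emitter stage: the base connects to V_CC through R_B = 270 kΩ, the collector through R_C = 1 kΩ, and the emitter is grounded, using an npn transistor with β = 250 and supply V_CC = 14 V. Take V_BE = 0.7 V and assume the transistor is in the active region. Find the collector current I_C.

Base loop: V_CC = I_B·R_B + V_BE, so I_B = (14 − 0.7)/270 kΩ = 0.0493 mA.
In the active region I_C = β·I_B = 250 × 0.0493 = 12.3 mA.
Collector loop: V_CE = V_CC − I_C·R_C = 14 − 12.3×1 = 1.69 V.
Since V_CE = 1.69 V > V_CE(sat) ≈ 0.2 V, the transistor is in the active region as assumed.

I_C ≈ 12 mA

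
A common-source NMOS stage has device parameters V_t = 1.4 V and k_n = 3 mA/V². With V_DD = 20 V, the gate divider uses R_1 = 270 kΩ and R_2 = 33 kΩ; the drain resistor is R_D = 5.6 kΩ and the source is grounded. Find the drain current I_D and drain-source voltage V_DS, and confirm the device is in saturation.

V_G = V_DD·R_2/(R_1+R_2) = 20×33/303 = 2.18 V. With the source grounded, V_GS = V_G = 2.18 V.
Assume saturation: I_D = (k_n/2)(V_GS − V_t)² = (3/2)×(2.18 − 1.4)² = 1.5×0.778² = 0.908 mA.
V_DS = V_DD − I_D·R_D = 20 − 0.908×5.6 = 14.9 V.
Saturation requires V_DS ≥ V_GS − V_t = 0.778 V; 14.9 ≥ 0.778 ✓.

I_D ≈ 0.91 mA, V_DS ≈ 15 V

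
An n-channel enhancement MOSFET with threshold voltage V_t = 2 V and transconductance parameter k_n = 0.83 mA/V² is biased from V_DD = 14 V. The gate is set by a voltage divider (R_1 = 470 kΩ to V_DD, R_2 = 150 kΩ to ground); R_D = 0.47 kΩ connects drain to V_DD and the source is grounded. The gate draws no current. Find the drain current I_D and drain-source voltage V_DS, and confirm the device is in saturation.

V_G = V_DD·R_2/(R_1+R_2) = 14×150/620 = 3.39 V. With the source grounded, V_GS = V_G = 3.39 V.
Assume saturation: I_D = (k_n/2)(V_GS − V_t)² = (0.83/2)×(3.39 − 2)² = 0.415×1.39² = 0.798 mA.
V_DS = V_DD − I_D·R_D = 14 − 0.798×0.47 = 13.6 V.
Saturation requires V_DS ≥ V_GS − V_t = 1.39 V; 13.6 ≥ 1.39 ✓.

I_D ≈ 0.8 mA, V_DS ≈ 14 V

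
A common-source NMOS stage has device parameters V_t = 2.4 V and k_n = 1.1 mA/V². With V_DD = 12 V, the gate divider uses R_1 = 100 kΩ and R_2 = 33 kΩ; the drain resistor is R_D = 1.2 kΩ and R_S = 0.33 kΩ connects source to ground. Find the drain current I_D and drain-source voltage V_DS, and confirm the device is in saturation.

I_D ≈ 0.15 mA, V_DS ≈ 12 V

V_G = V_DD·R_2/(R_1+R_2) = 12×33/133 = 2.98 V.
Assume saturation: I_D = (k_n/2)(V_GS − V_t)² with V_GS = V_G − I_D·R_S = 2.98 − 0.33·I_D.
Substituting gives 0.0599·I_D² − 1.21·I_D + 0.183 = 0, with roots I_D = 0.153 or 20 mA.
The root I_D = 20 mA gives V_GS = -3.64 V ≤ V_t, so take I_D = 0.153 mA.
Then V_GS = 2.93 V and V_DS = V_DD − I_D(R_D+R_S) = 12 − 0.153×1.53 = 11.8 V.
Saturation requires V_DS ≥ V_GS − V_t = 0.527 V; 11.8 ≥ 0.527 ✓.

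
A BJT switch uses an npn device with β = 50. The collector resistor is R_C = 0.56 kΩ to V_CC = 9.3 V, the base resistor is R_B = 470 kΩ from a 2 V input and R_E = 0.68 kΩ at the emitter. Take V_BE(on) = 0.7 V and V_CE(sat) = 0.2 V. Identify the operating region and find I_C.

active; I_C ≈ 0.13 mA

Assume active. Base-emitter loop: I_B = (V_BB − V_BE)/(R_B + (β+1)R_E) = (2 − 0.7)/(470 + 51×0.68) = 0.00258 mA.
I_C = β·I_B = 50×0.00258 = 0.129 mA.
V_CE = V_CC − I_C·R_C − I_E·R_E = 9.3 − 0.129×0.56 − 0.131×0.68 = 9.14 V > V_CE(sat), so the active-region assumption holds.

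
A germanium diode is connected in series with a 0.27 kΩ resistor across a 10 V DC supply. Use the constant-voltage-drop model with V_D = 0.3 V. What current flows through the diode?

KVL around the loop: 10 = V_D + I·R = 0.3 + I × 0.27 kΩ.
So I = (10 − 0.3) / 0.27 kΩ = 9.7 / 0.27 = 35.9 mA.

I ≈ 36 mA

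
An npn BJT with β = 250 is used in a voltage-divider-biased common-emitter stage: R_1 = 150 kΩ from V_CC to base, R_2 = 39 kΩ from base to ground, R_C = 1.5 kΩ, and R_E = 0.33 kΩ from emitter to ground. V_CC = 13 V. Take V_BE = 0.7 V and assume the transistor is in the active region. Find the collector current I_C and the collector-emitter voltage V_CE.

Thevenize the base divider: V_Th = V_CC·R_2/(R_1+R_2) = 13×39/189 = 2.68 V, R_Th = R_1‖R_2 = 31 kΩ.
Base-emitter loop: V_Th = I_B·R_Th + V_BE + (β+1)I_B·R_E, so I_B = (2.68 − 0.7) / (31 + 251×0.33) = 0.0174 mA.
I_C = β·I_B = 250×0.0174 = 4.36 mA, and I_E = (β+1)I_B = 4.37 mA.
V_CE = V_CC − I_C·R_C − I_E·R_E = 13 − 4.36×1.5 − 4.37×0.33 = 5.02 V.
V_CE = 5.02 V > 0.2 V confirms active-region operation.

I_C ≈ 4.4 mA, V_CE ≈ 5 V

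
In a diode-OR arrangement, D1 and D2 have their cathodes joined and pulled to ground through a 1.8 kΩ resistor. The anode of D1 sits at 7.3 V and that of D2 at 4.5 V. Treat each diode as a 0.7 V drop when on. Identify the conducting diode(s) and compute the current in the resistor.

Assume both conduct. Then node N would need to be at both 7.3−0.7 = 6.6 V and 4.5−0.7 = 3.8 V, which is impossible.
Assume only D1 conducts: V_N = 7.3 − 0.7 = 6.6 V, so I_R = 6.6/1.8 = 3.67 mA.
Check D2: its anode-to-cathode voltage is 4.5 − 6.6 = -2.1 V < 0.7 V, so it is off. The assumption is consistent.

Only D1 conducts; I_R ≈ 3.7 mA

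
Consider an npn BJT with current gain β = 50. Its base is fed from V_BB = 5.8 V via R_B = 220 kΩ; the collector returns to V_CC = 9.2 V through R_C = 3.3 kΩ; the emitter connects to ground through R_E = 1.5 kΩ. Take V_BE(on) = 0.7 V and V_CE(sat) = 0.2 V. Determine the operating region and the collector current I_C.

Assume active. Base-emitter loop: I_B = (V_BB − V_BE)/(R_B + (β+1)R_E) = (5.8 − 0.7)/(220 + 51×1.5) = 0.0172 mA.
I_C = β·I_B = 50×0.0172 = 0.86 mA.
V_CE = V_CC − I_C·R_C − I_E·R_E = 9.2 − 0.86×3.3 − 0.877×1.5 = 5.05 V > V_CE(sat), so the active-region assumption holds.

active; I_C ≈ 0.86 mA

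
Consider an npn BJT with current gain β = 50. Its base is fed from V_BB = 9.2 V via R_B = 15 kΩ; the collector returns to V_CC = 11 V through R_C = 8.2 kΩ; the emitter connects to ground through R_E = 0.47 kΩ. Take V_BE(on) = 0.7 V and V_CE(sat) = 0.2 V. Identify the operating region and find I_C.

saturation; I_C ≈ 1.2 mA

Assume active: I_B = (9.2 − 0.7)/(15 + 51×0.47) = 0.218 mA, I_C = β·I_B = 10.9 mA.
Then V_CE = 11 − 10.9×8.2 − 11.1×0.47 = -83.7 V < 0.2 V — the active assumption fails.
Re-solve with V_CE = 0.2 V. KCL at the emitter: V_E/R_E = (V_BB−0.7−V_E)/R_B + (V_CC−0.2−V_E)/R_C, giving V_E = 0.813 V.
I_C = (V_CC − 0.2 − V_E)/R_C = (10.8 − 0.813)/8.2 = 1.22 mA.
Check: I_B = (8.5 − 0.813)/15 = 0.512 mA, and β·I_B = 25.6 mA > I_C, confirming saturation.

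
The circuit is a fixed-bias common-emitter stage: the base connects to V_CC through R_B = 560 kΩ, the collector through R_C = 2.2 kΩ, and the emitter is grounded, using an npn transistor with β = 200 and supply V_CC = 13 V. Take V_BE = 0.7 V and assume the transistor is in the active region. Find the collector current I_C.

I_C ≈ 4.4 mA

Base loop: V_CC = I_B·R_B + V_BE, so I_B = (13 − 0.7)/560 kΩ = 0.022 mA.
In the active region I_C = β·I_B = 200 × 0.022 = 4.39 mA.
Collector loop: V_CE = V_CC − I_C·R_C = 13 − 4.39×2.2 = 3.34 V.
Since V_CE = 3.34 V > V_CE(sat) ≈ 0.2 V, the transistor is in the active region as assumed.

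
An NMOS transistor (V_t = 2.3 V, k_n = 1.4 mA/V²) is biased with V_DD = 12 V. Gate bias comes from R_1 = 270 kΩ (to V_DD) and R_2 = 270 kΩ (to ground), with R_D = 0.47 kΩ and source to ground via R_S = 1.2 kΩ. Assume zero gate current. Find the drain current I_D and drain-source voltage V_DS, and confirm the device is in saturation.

V_G = V_DD·R_2/(R_1+R_2) = 12×270/540 = 6 V.
Assume saturation: I_D = (k_n/2)(V_GS − V_t)² with V_GS = V_G − I_D·R_S = 6 − 1.2·I_D.
Substituting gives 1.01·I_D² − 7.22·I_D + 9.58 = 0, with roots I_D = 1.76 or 5.4 mA.
The root I_D = 5.4 mA gives V_GS = -0.477 V ≤ V_t, so take I_D = 1.76 mA.
Then V_GS = 3.89 V and V_DS = V_DD − I_D(R_D+R_S) = 12 − 1.76×1.67 = 9.06 V.
Saturation requires V_DS ≥ V_GS − V_t = 1.59 V; 9.06 ≥ 1.59 ✓.

I_D ≈ 1.8 mA, V_DS ≈ 9.1 V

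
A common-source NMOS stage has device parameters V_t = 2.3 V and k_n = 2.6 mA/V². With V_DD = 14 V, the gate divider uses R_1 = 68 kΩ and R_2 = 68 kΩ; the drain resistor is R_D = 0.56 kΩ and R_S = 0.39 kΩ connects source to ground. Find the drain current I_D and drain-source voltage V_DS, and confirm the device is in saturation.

I_D ≈ 6.4 mA, V_DS ≈ 7.9 V

V_G = V_DD·R_2/(R_1+R_2) = 14×68/136 = 7 V.
Assume saturation: I_D = (k_n/2)(V_GS − V_t)² with V_GS = V_G − I_D·R_S = 7 − 0.39·I_D.
Substituting gives 0.198·I_D² − 5.77·I_D + 28.7 = 0, with roots I_D = 6.37 or 22.8 mA.
The root I_D = 22.8 mA gives V_GS = -1.89 V ≤ V_t, so take I_D = 6.37 mA.
Then V_GS = 4.51 V and V_DS = V_DD − I_D(R_D+R_S) = 14 − 6.37×0.95 = 7.94 V.
Saturation requires V_DS ≥ V_GS − V_t = 2.21 V; 7.94 ≥ 2.21 ✓.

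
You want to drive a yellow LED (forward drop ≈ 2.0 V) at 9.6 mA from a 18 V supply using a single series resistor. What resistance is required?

The resistor drops V_S − V_D = 18 − 2.0 = 16 V at 9.6 mA.
R = 16 V / 9.6 mA = 1.67 kΩ.

R ≈ 1.7 kΩ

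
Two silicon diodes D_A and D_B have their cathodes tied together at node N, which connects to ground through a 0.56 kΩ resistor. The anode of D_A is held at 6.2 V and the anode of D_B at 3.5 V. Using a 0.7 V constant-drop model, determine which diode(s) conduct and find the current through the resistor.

Assume both conduct. Then node N would need to be at both 6.2−0.7 = 5.5 V and 3.5−0.7 = 2.8 V, which is impossible.
Assume only D_A conducts: V_N = 6.2 − 0.7 = 5.5 V, so I_R = 5.5/0.56 = 9.82 mA.
Check D_B: its anode-to-cathode voltage is 3.5 − 5.5 = -2 V < 0.7 V, so it is off. The assumption is consistent.

Only D_A conducts; I_R ≈ 9.8 mA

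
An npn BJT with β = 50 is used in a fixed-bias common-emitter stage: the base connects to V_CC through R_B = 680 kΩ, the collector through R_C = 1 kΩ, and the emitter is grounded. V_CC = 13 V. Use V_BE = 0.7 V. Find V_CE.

V_CE ≈ 12 V

Base loop: V_CC = I_B·R_B + V_BE, so I_B = (13 − 0.7)/680 kΩ = 0.0181 mA.
In the active region I_C = β·I_B = 50 × 0.0181 = 0.904 mA.
Collector loop: V_CE = V_CC − I_C·R_C = 13 − 0.904×1 = 12.1 V.
Since V_CE = 12.1 V > V_CE(sat) ≈ 0.2 V, the transistor is in the active region as assumed.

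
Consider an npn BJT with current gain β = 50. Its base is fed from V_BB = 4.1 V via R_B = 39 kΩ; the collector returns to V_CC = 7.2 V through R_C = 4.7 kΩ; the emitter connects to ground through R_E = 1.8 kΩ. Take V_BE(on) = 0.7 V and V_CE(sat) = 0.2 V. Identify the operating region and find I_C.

Assume active: I_B = (4.1 − 0.7)/(39 + 51×1.8) = 0.026 mA, I_C = β·I_B = 1.3 mA.
Then V_CE = 7.2 − 1.3×4.7 − 1.33×1.8 = -1.29 V < 0.2 V — the active assumption fails.
Re-solve with V_CE = 0.2 V. KCL at the emitter: V_E/R_E = (V_BB−0.7−V_E)/R_B + (V_CC−0.2−V_E)/R_C, giving V_E = 1.99 V.
I_C = (V_CC − 0.2 − V_E)/R_C = (7 − 1.99)/4.7 = 1.07 mA.
Check: I_B = (3.4 − 1.99)/39 = 0.0363 mA, and β·I_B = 1.81 mA > I_C, confirming saturation.

saturation; I_C ≈ 1.1 mA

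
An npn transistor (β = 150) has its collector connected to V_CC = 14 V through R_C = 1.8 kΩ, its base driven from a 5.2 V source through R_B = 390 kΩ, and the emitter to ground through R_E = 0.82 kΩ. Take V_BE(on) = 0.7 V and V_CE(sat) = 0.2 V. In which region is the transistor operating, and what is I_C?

Assume active. Base-emitter loop: I_B = (V_BB − V_BE)/(R_B + (β+1)R_E) = (5.2 − 0.7)/(390 + 151×0.82) = 0.00876 mA.
I_C = β·I_B = 150×0.00876 = 1.31 mA.
V_CE = V_CC − I_C·R_C − I_E·R_E = 14 − 1.31×1.8 − 1.32×0.82 = 10.6 V > V_CE(sat), so the active-region assumption holds.

active; I_C ≈ 1.3 mA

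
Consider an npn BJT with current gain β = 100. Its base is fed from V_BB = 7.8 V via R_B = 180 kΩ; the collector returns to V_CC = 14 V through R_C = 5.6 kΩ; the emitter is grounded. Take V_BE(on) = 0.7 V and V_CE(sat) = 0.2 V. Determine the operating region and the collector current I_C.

Assume active: I_B = (7.8 − 0.7)/180 = 0.0394 mA, giving I_C = β·I_B = 3.94 mA.
But then V_CE = 14 − 3.94×5.6 = -8.09 V < V_CE(sat) = 0.2 V — impossible in the active region.
So the transistor is saturated. With V_CE = 0.2 V, I_C = (V_CC − 0.2)/R_C = 13.8/5.6 = 2.46 mA.
Check: β·I_B = 3.94 mA > I_C = 2.46 mA, confirming saturation.

saturation; I_C ≈ 2.5 mA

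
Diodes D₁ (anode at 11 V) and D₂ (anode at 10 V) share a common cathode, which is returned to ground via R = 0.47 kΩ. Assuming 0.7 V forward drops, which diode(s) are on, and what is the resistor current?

Assume both conduct. Then node N would need to be at both 11−0.7 = 10.3 V and 10−0.7 = 9.3 V, which is impossible.
Assume only D₁ conducts: V_N = 11 − 0.7 = 10.3 V, so I_R = 10.3/0.47 = 21.9 mA.
Check D₂: its anode-to-cathode voltage is 10 − 10.3 = -0.3 V < 0.7 V, so it is off. The assumption is consistent.

Only D₁ conducts; I_R ≈ 22 mA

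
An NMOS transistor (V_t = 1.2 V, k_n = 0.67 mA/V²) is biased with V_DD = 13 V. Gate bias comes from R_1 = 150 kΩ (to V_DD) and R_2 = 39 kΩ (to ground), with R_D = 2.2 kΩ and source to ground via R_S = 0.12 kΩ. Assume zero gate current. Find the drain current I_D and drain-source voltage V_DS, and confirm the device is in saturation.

I_D ≈ 0.66 mA, V_DS ≈ 11 V

V_G = V_DD·R_2/(R_1+R_2) = 13×39/189 = 2.68 V.
Assume saturation: I_D = (k_n/2)(V_GS − V_t)² with V_GS = V_G − I_D·R_S = 2.68 − 0.12·I_D.
Substituting gives 0.00482·I_D² − 1.12·I_D + 0.736 = 0, with roots I_D = 0.66 or 231 mA.
The root I_D = 231 mA gives V_GS = -25.1 V ≤ V_t, so take I_D = 0.66 mA.
Then V_GS = 2.6 V and V_DS = V_DD − I_D(R_D+R_S) = 13 − 0.66×2.32 = 11.5 V.
Saturation requires V_DS ≥ V_GS − V_t = 1.4 V; 11.5 ≥ 1.4 ✓.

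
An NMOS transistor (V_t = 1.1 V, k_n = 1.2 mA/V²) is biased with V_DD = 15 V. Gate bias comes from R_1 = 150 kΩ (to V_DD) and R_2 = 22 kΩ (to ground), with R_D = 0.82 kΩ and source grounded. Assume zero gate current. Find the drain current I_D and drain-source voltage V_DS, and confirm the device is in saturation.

I_D ≈ 0.4 mA, V_DS ≈ 15 V

V_G = V_DD·R_2/(R_1+R_2) = 15×22/172 = 1.92 V. With the source grounded, V_GS = V_G = 1.92 V.
Assume saturation: I_D = (k_n/2)(V_GS − V_t)² = (1.2/2)×(1.92 − 1.1)² = 0.6×0.819² = 0.402 mA.
V_DS = V_DD − I_D·R_D = 15 − 0.402×0.82 = 14.7 V.
Saturation requires V_DS ≥ V_GS − V_t = 0.819 V; 14.7 ≥ 0.819 ✓.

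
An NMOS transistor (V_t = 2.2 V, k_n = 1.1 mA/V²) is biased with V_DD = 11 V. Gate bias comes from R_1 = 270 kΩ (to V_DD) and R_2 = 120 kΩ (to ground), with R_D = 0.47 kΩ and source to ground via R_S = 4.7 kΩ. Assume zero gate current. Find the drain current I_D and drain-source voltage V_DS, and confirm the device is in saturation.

I_D ≈ 0.14 mA, V_DS ≈ 10 V

V_G = V_DD·R_2/(R_1+R_2) = 11×120/390 = 3.38 V.
Assume saturation: I_D = (k_n/2)(V_GS − V_t)² with V_GS = V_G − I_D·R_S = 3.38 − 4.7·I_D.
Substituting gives 12.1·I_D² − 7.12·I_D + 0.772 = 0, with roots I_D = 0.143 or 0.443 mA.
The root I_D = 0.443 mA gives V_GS = 1.3 V ≤ V_t, so take I_D = 0.143 mA.
Then V_GS = 2.71 V and V_DS = V_DD − I_D(R_D+R_S) = 11 − 0.143×5.17 = 10.3 V.
Saturation requires V_DS ≥ V_GS − V_t = 0.511 V; 10.3 ≥ 0.511 ✓.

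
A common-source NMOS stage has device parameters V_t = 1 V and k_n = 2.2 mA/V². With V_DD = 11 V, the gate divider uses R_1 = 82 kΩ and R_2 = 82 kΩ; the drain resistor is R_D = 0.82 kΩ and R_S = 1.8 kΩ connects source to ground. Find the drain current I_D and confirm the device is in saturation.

I_D ≈ 1.8 mA

V_G = V_DD·R_2/(R_1+R_2) = 11×82/164 = 5.5 V.
Assume saturation: I_D = (k_n/2)(V_GS − V_t)² with V_GS = V_G − I_D·R_S = 5.5 − 1.8·I_D.
Substituting gives 3.56·I_D² − 18.8·I_D + 22.3 = 0, with roots I_D = 1.79 or 3.49 mA.
The root I_D = 3.49 mA gives V_GS = -0.781 V ≤ V_t, so take I_D = 1.79 mA.
Then V_GS = 2.28 V and V_DS = V_DD − I_D(R_D+R_S) = 11 − 1.79×2.62 = 6.31 V.
Saturation requires V_DS ≥ V_GS − V_t = 1.28 V; 6.31 ≥ 1.28 ✓.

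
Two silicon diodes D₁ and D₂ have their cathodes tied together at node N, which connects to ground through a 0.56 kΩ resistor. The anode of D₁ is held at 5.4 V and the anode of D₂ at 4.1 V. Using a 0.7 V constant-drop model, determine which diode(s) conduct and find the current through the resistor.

Only D₁ conducts; I_R ≈ 8.4 mA

Assume both conduct. Then node N would need to be at both 5.4−0.7 = 4.7 V and 4.1−0.7 = 3.4 V, which is impossible.
Assume only D₁ conducts: V_N = 5.4 − 0.7 = 4.7 V, so I_R = 4.7/0.56 = 8.39 mA.
Check D₂: its anode-to-cathode voltage is 4.1 − 4.7 = -0.6 V < 0.7 V, so it is off. The assumption is consistent.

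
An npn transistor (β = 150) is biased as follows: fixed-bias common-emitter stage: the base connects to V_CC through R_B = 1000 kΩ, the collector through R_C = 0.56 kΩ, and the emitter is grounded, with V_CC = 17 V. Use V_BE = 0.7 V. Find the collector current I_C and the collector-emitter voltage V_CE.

I_C ≈ 2.4 mA, V_CE ≈ 16 V

Base loop: V_CC = I_B·R_B + V_BE, so I_B = (17 − 0.7)/1000 kΩ = 0.0163 mA.
In the active region I_C = β·I_B = 150 × 0.0163 = 2.45 mA.
Collector loop: V_CE = V_CC − I_C·R_C = 17 − 2.45×0.56 = 15.6 V.
Since V_CE = 15.6 V > V_CE(sat) ≈ 0.2 V, the transistor is in the active region as assumed.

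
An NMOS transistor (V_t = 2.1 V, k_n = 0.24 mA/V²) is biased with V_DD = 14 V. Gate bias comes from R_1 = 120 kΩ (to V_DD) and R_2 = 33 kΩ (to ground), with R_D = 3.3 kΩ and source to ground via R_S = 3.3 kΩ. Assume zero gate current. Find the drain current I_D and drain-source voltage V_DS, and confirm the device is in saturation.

I_D ≈ 0.062 mA, V_DS ≈ 14 V

V_G = V_DD·R_2/(R_1+R_2) = 14×33/153 = 3.02 V.
Assume saturation: I_D = (k_n/2)(V_GS − V_t)² with V_GS = V_G − I_D·R_S = 3.02 − 3.3·I_D.
Substituting gives 1.31·I_D² − 1.73·I_D + 0.101 = 0, with roots I_D = 0.0616 or 1.26 mA.
The root I_D = 1.26 mA gives V_GS = -1.14 V ≤ V_t, so take I_D = 0.0616 mA.
Then V_GS = 2.82 V and V_DS = V_DD − I_D(R_D+R_S) = 14 − 0.0616×6.6 = 13.6 V.
Saturation requires V_DS ≥ V_GS − V_t = 0.716 V; 13.6 ≥ 0.716 ✓.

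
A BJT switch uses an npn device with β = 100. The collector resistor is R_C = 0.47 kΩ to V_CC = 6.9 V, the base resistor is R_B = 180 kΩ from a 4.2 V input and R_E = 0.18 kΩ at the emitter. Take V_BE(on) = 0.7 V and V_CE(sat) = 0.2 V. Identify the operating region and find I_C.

Assume active. Base-emitter loop: I_B = (V_BB − V_BE)/(R_B + (β+1)R_E) = (4.2 − 0.7)/(180 + 101×0.18) = 0.0177 mA.
I_C = β·I_B = 100×0.0177 = 1.77 mA.
V_CE = V_CC − I_C·R_C − I_E·R_E = 6.9 − 1.77×0.47 − 1.78×0.18 = 5.75 V > V_CE(sat), so the active-region assumption holds.

active; I_C ≈ 1.8 mA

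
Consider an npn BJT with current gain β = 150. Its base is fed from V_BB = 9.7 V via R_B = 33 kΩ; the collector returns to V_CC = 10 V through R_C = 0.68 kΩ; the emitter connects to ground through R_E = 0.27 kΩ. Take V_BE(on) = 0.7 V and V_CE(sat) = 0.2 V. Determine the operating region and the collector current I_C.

Assume active: I_B = (9.7 − 0.7)/(33 + 151×0.27) = 0.122 mA, I_C = β·I_B = 18.3 mA.
Then V_CE = 10 − 18.3×0.68 − 18.4×0.27 = -7.42 V < 0.2 V — the active assumption fails.
Re-solve with V_CE = 0.2 V. KCL at the emitter: V_E/R_E = (V_BB−0.7−V_E)/R_B + (V_CC−0.2−V_E)/R_C, giving V_E = 2.82 V.
I_C = (V_CC − 0.2 − V_E)/R_C = (9.8 − 2.82)/0.68 = 10.3 mA.
Check: I_B = (9 − 2.82)/33 = 0.187 mA, and β·I_B = 28.1 mA > I_C, confirming saturation.

saturation; I_C ≈ 10 mA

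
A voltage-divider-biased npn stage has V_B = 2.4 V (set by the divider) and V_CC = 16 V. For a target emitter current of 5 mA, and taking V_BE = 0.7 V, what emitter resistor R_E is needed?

V_E = V_B − V_BE = 2.4 − 0.7 = 1.7 V.
R_E = V_E / I_E = 1.7 / 5 = 0.34 kΩ.

R_E ≈ 0.34 kΩ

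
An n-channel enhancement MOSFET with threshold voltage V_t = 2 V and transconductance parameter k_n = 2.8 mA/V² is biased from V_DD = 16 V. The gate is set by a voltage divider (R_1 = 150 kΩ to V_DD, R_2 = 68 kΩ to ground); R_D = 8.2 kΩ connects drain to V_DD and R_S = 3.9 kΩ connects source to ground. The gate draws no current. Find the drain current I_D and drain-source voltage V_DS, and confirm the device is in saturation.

I_D ≈ 0.6 mA, V_DS ≈ 8.8 V

V_G = V_DD·R_2/(R_1+R_2) = 16×68/218 = 4.99 V.
Assume saturation: I_D = (k_n/2)(V_GS − V_t)² with V_GS = V_G − I_D·R_S = 4.99 − 3.9·I_D.
Substituting gives 21.3·I_D² − 33.7·I_D + 12.5 = 0, with roots I_D = 0.599 or 0.982 mA.
The root I_D = 0.982 mA gives V_GS = 1.16 V ≤ V_t, so take I_D = 0.599 mA.
Then V_GS = 2.65 V and V_DS = V_DD − I_D(R_D+R_S) = 16 − 0.599×12.1 = 8.75 V.
Saturation requires V_DS ≥ V_GS − V_t = 0.654 V; 8.75 ≥ 0.654 ✓.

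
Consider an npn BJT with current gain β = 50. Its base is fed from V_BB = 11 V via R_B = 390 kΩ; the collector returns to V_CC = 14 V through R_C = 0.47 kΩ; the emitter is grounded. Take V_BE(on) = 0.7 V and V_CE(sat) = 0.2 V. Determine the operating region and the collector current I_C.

Assume active. Base-emitter loop: I_B = (V_BB − V_BE)/R_B = (11 − 0.7)/390 = 0.0264 mA.
I_C = β·I_B = 50×0.0264 = 1.32 mA.
V_CE = V_CC − I_C·R_C = 14 − 1.32×0.47 = 13.4 V > V_CE(sat), so the active-region assumption holds.

active; I_C ≈ 1.3 mA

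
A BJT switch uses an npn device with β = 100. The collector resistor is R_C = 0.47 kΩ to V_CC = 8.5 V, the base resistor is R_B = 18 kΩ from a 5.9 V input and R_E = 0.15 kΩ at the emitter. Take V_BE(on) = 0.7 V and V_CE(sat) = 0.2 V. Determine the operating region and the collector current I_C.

saturation; I_C ≈ 13 mA

Assume active: I_B = (5.9 − 0.7)/(18 + 101×0.15) = 0.157 mA, I_C = β·I_B = 15.7 mA.
Then V_CE = 8.5 − 15.7×0.47 − 15.8×0.15 = -1.25 V < 0.2 V — the active assumption fails.
Re-solve with V_CE = 0.2 V. KCL at the emitter: V_E/R_E = (V_BB−0.7−V_E)/R_B + (V_CC−0.2−V_E)/R_C, giving V_E = 2.03 V.
I_C = (V_CC − 0.2 − V_E)/R_C = (8.3 − 2.03)/0.47 = 13.3 mA.
Check: I_B = (5.2 − 2.03)/18 = 0.176 mA, and β·I_B = 17.6 mA > I_C, confirming saturation.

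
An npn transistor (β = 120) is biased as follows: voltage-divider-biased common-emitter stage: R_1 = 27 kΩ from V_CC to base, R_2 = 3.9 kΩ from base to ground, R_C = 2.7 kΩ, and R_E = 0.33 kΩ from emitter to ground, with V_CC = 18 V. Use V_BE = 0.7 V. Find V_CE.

V_CE ≈ 4.8 V

Thevenize the base divider: V_Th = V_CC·R_2/(R_1+R_2) = 18×3.9/30.9 = 2.27 V, R_Th = R_1‖R_2 = 3.41 kΩ.
Base-emitter loop: V_Th = I_B·R_Th + V_BE + (β+1)I_B·R_E, so I_B = (2.27 − 0.7) / (3.41 + 121×0.33) = 0.0363 mA.
I_C = β·I_B = 120×0.0363 = 4.35 mA, and I_E = (β+1)I_B = 4.39 mA.
V_CE = V_CC − I_C·R_C − I_E·R_E = 18 − 4.35×2.7 − 4.39×0.33 = 4.8 V.
V_CE = 4.8 V > 0.2 V confirms active-region operation.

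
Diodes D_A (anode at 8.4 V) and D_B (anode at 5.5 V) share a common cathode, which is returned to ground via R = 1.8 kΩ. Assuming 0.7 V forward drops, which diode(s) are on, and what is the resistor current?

Assume both conduct. Then node N would need to be at both 8.4−0.7 = 7.7 V and 5.5−0.7 = 4.8 V, which is impossible.
Assume only D_A conducts: V_N = 8.4 − 0.7 = 7.7 V, so I_R = 7.7/1.8 = 4.28 mA.
Check D_B: its anode-to-cathode voltage is 5.5 − 7.7 = -2.2 V < 0.7 V, so it is off. The assumption is consistent.

Only D_A conducts; I_R ≈ 4.3 mA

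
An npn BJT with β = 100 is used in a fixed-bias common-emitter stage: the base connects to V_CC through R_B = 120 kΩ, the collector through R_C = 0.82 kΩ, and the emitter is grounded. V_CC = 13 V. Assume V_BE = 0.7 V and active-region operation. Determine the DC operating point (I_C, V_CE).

I_C ≈ 10 mA, V_CE ≈ 4.6 V

Base loop: V_CC = I_B·R_B + V_BE, so I_B = (13 − 0.7)/120 kΩ = 0.103 mA.
In the active region I_C = β·I_B = 100 × 0.103 = 10.2 mA.
Collector loop: V_CE = V_CC − I_C·R_C = 13 − 10.2×0.82 = 4.6 V.
Since V_CE = 4.6 V > V_CE(sat) ≈ 0.2 V, the transistor is in the active region as assumed.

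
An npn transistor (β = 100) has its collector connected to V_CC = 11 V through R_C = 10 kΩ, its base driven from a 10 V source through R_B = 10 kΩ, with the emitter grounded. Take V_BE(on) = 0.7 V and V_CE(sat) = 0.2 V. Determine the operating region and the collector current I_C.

Assume active: I_B = (10 − 0.7)/10 = 0.93 mA, giving I_C = β·I_B = 93 mA.
But then V_CE = 11 − 93×10 = -919 V < V_CE(sat) = 0.2 V — impossible in the active region.
So the transistor is saturated. With V_CE = 0.2 V, I_C = (V_CC − 0.2)/R_C = 10.8/10 = 1.08 mA.
Check: β·I_B = 93 mA > I_C = 1.08 mA, confirming saturation.

saturation; I_C ≈ 1.1 mA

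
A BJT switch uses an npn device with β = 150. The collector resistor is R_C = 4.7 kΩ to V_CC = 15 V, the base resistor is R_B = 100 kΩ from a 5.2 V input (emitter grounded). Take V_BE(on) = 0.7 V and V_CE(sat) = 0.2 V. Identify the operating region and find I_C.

Assume active: I_B = (5.2 − 0.7)/100 = 0.045 mA, giving I_C = β·I_B = 6.75 mA.
But then V_CE = 15 − 6.75×4.7 = -16.7 V < V_CE(sat) = 0.2 V — impossible in the active region.
So the transistor is saturated. With V_CE = 0.2 V, I_C = (V_CC − 0.2)/R_C = 14.8/4.7 = 3.15 mA.
Check: β·I_B = 6.75 mA > I_C = 3.15 mA, confirming saturation.

saturation; I_C ≈ 3.1 mA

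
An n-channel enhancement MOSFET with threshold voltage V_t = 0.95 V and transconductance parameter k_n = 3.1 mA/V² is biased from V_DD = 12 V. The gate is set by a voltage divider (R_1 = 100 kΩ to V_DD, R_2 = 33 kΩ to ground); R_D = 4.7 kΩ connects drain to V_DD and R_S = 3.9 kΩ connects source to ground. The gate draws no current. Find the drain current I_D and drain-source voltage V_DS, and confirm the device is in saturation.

V_G = V_DD·R_2/(R_1+R_2) = 12×33/133 = 2.98 V.
Assume saturation: I_D = (k_n/2)(V_GS − V_t)² with V_GS = V_G − I_D·R_S = 2.98 − 3.9·I_D.
Substituting gives 23.6·I_D² − 25.5·I_D + 6.37 = 0, with roots I_D = 0.391 or 0.691 mA.
The root I_D = 0.691 mA gives V_GS = 0.282 V ≤ V_t, so take I_D = 0.391 mA.
Then V_GS = 1.45 V and V_DS = V_DD − I_D(R_D+R_S) = 12 − 0.391×8.6 = 8.64 V.
Saturation requires V_DS ≥ V_GS − V_t = 0.502 V; 8.64 ≥ 0.502 ✓.

I_D ≈ 0.39 mA, V_DS ≈ 8.6 V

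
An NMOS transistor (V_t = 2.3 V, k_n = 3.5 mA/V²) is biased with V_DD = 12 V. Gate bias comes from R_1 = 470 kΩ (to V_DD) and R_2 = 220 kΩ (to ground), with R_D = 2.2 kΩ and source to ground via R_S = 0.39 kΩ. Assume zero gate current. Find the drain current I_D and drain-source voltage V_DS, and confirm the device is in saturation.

I_D ≈ 1.5 mA, V_DS ≈ 8.1 V

V_G = V_DD·R_2/(R_1+R_2) = 12×220/690 = 3.83 V.
Assume saturation: I_D = (k_n/2)(V_GS − V_t)² with V_GS = V_G − I_D·R_S = 3.83 − 0.39·I_D.
Substituting gives 0.266·I_D² − 3.08·I_D + 4.08 = 0, with roots I_D = 1.52 or 10.1 mA.
The root I_D = 10.1 mA gives V_GS = -0.0978 V ≤ V_t, so take I_D = 1.52 mA.
Then V_GS = 3.23 V and V_DS = V_DD − I_D(R_D+R_S) = 12 − 1.52×2.59 = 8.06 V.
Saturation requires V_DS ≥ V_GS − V_t = 0.933 V; 8.06 ≥ 0.933 ✓.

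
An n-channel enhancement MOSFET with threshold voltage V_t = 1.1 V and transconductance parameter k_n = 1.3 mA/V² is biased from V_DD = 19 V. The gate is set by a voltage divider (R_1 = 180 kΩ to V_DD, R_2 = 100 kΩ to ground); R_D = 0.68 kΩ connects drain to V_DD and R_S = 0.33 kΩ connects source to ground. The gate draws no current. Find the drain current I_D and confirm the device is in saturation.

V_G = V_DD·R_2/(R_1+R_2) = 19×100/280 = 6.79 V.
Assume saturation: I_D = (k_n/2)(V_GS − V_t)² with V_GS = V_G − I_D·R_S = 6.79 − 0.33·I_D.
Substituting gives 0.0708·I_D² − 3.44·I_D + 21 = 0, with roots I_D = 7.17 or 41.4 mA.
The root I_D = 41.4 mA gives V_GS = -6.88 V ≤ V_t, so take I_D = 7.17 mA.
Then V_GS = 4.42 V and V_DS = V_DD − I_D(R_D+R_S) = 19 − 7.17×1.01 = 11.8 V.
Saturation requires V_DS ≥ V_GS − V_t = 3.32 V; 11.8 ≥ 3.32 ✓.

I_D ≈ 7.2 mA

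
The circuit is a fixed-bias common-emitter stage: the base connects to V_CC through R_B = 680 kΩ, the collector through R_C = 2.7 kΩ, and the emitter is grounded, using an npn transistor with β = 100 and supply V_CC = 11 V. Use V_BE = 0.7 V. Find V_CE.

V_CE ≈ 6.9 V

Base loop: V_CC = I_B·R_B + V_BE, so I_B = (11 − 0.7)/680 kΩ = 0.0151 mA.
In the active region I_C = β·I_B = 100 × 0.0151 = 1.51 mA.
Collector loop: V_CE = V_CC − I_C·R_C = 11 − 1.51×2.7 = 6.91 V.
Since V_CE = 6.91 V > V_CE(sat) ≈ 0.2 V, the transistor is in the active region as assumed.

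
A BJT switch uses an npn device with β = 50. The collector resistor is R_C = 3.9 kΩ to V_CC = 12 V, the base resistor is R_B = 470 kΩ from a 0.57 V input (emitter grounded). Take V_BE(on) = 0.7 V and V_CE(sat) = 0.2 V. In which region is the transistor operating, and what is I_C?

cutoff; I_C ≈ 0

V_BB = 0.57 V ≤ V_BE(on) = 0.7 V, so the base-emitter junction is not forward biased.
The transistor is in cutoff: I_B = I_C = 0.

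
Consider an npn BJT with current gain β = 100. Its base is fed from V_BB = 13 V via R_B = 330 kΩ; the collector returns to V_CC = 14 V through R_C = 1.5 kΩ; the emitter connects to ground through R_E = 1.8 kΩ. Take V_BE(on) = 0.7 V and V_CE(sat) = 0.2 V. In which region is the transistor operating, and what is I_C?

Assume active. Base-emitter loop: I_B = (V_BB − V_BE)/(R_B + (β+1)R_E) = (13 − 0.7)/(330 + 101×1.8) = 0.024 mA.
I_C = β·I_B = 100×0.024 = 2.4 mA.
V_CE = V_CC − I_C·R_C − I_E·R_E = 14 − 2.4×1.5 − 2.43×1.8 = 6.03 V > V_CE(sat), so the active-region assumption holds.

active; I_C ≈ 2.4 mA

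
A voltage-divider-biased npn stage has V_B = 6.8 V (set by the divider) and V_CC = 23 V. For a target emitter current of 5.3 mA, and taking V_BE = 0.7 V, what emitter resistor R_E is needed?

V_E = V_B − V_BE = 6.8 − 0.7 = 6.1 V.
R_E = V_E / I_E = 6.1 / 5.3 = 1.15 kΩ.

R_E ≈ 1.2 kΩ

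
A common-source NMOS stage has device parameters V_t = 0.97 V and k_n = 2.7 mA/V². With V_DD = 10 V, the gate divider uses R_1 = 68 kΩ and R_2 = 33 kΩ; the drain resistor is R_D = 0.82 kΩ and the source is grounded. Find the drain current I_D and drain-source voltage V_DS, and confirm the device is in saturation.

I_D ≈ 7.1 mA, V_DS ≈ 4.2 V

V_G = V_DD·R_2/(R_1+R_2) = 10×33/101 = 3.27 V. With the source grounded, V_GS = V_G = 3.27 V.
Assume saturation: I_D = (k_n/2)(V_GS − V_t)² = (2.7/2)×(3.27 − 0.97)² = 1.35×2.3² = 7.12 mA.
V_DS = V_DD − I_D·R_D = 10 − 7.12×0.82 = 4.16 V.
Saturation requires V_DS ≥ V_GS − V_t = 2.3 V; 4.16 ≥ 2.3 ✓.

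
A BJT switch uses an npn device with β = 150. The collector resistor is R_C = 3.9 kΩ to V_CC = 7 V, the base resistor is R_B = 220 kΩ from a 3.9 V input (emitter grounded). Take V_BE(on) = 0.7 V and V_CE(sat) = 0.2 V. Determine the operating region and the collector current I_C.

saturation; I_C ≈ 1.7 mA

Assume active: I_B = (3.9 − 0.7)/220 = 0.0145 mA, giving I_C = β·I_B = 2.18 mA.
But then V_CE = 7 − 2.18×3.9 = -1.51 V < V_CE(sat) = 0.2 V — impossible in the active region.
So the transistor is saturated. With V_CE = 0.2 V, I_C = (V_CC − 0.2)/R_C = 6.8/3.9 = 1.74 mA.
Check: β·I_B = 2.18 mA > I_C = 1.74 mA, confirming saturation.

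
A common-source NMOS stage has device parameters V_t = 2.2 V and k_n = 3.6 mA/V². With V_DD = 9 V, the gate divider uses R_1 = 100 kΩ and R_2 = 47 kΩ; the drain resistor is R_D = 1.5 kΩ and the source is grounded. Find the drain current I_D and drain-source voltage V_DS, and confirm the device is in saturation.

V_G = V_DD·R_2/(R_1+R_2) = 9×47/147 = 2.88 V. With the source grounded, V_GS = V_G = 2.88 V.
Assume saturation: I_D = (k_n/2)(V_GS − V_t)² = (3.6/2)×(2.88 − 2.2)² = 1.8×0.678² = 0.826 mA.
V_DS = V_DD − I_D·R_D = 9 − 0.826×1.5 = 7.76 V.
Saturation requires V_DS ≥ V_GS − V_t = 0.678 V; 7.76 ≥ 0.678 ✓.

I_D ≈ 0.83 mA, V_DS ≈ 7.8 V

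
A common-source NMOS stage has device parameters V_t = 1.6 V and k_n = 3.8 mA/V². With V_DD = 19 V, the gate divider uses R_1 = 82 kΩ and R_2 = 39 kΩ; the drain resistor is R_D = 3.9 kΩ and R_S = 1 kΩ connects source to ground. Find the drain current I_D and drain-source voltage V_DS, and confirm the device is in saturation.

V_G = V_DD·R_2/(R_1+R_2) = 19×39/121 = 6.12 V.
Assume saturation: I_D = (k_n/2)(V_GS − V_t)² with V_GS = V_G − I_D·R_S = 6.12 − 1·I_D.
Substituting gives 1.9·I_D² − 18.2·I_D + 38.9 = 0, with roots I_D = 3.22 or 6.35 mA.
The root I_D = 6.35 mA gives V_GS = -0.228 V ≤ V_t, so take I_D = 3.22 mA.
Then V_GS = 2.9 V and V_DS = V_DD − I_D(R_D+R_S) = 19 − 3.22×4.9 = 3.21 V.
Saturation requires V_DS ≥ V_GS − V_t = 1.3 V; 3.21 ≥ 1.3 ✓.

I_D ≈ 3.2 mA, V_DS ≈ 3.2 V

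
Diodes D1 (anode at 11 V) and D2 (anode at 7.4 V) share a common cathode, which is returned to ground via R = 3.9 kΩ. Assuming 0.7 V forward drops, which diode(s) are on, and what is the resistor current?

Only D1 conducts; I_R ≈ 2.6 mA

Assume both conduct. Then node N would need to be at both 11−0.7 = 10.3 V and 7.4−0.7 = 6.7 V, which is impossible.
Assume only D1 conducts: V_N = 11 − 0.7 = 10.3 V, so I_R = 10.3/3.9 = 2.64 mA.
Check D2: its anode-to-cathode voltage is 7.4 − 10.3 = -2.9 V < 0.7 V, so it is off. The assumption is consistent.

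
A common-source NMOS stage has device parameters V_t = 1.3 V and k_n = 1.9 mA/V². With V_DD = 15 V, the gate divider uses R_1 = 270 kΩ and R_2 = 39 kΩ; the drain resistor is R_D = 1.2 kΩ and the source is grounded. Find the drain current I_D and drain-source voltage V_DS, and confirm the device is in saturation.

I_D ≈ 0.33 mA, V_DS ≈ 15 V

V_G = V_DD·R_2/(R_1+R_2) = 15×39/309 = 1.89 V. With the source grounded, V_GS = V_G = 1.89 V.
Assume saturation: I_D = (k_n/2)(V_GS − V_t)² = (1.9/2)×(1.89 − 1.3)² = 0.95×0.593² = 0.334 mA.
V_DS = V_DD − I_D·R_D = 15 − 0.334×1.2 = 14.6 V.
Saturation requires V_DS ≥ V_GS − V_t = 0.593 V; 14.6 ≥ 0.593 ✓.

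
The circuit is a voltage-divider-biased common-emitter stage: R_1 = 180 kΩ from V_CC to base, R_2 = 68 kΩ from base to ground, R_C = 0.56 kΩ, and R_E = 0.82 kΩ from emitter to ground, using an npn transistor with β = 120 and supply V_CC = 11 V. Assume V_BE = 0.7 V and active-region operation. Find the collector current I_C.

Thevenize the base divider: V_Th = V_CC·R_2/(R_1+R_2) = 11×68/248 = 3.02 V, R_Th = R_1‖R_2 = 49.4 kΩ.
Base-emitter loop: V_Th = I_B·R_Th + V_BE + (β+1)I_B·R_E, so I_B = (3.02 − 0.7) / (49.4 + 121×0.82) = 0.0156 mA.
I_C = β·I_B = 120×0.0156 = 1.87 mA, and I_E = (β+1)I_B = 1.89 mA.
V_CE = V_CC − I_C·R_C − I_E·R_E = 11 − 1.87×0.56 − 1.89×0.82 = 8.41 V.
V_CE = 8.41 V > 0.2 V confirms active-region operation.

I_C ≈ 1.9 mA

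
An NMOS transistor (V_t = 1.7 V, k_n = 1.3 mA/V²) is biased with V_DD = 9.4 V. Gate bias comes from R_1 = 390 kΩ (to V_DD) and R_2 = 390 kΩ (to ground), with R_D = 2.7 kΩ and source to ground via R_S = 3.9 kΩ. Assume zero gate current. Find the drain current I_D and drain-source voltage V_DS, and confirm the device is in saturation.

V_G = V_DD·R_2/(R_1+R_2) = 9.4×390/780 = 4.7 V.
Assume saturation: I_D = (k_n/2)(V_GS − V_t)² with V_GS = V_G − I_D·R_S = 4.7 − 3.9·I_D.
Substituting gives 9.89·I_D² − 16.2·I_D + 5.85 = 0, with roots I_D = 0.536 or 1.1 mA.
The root I_D = 1.1 mA gives V_GS = 0.397 V ≤ V_t, so take I_D = 0.536 mA.
Then V_GS = 2.61 V and V_DS = V_DD − I_D(R_D+R_S) = 9.4 − 0.536×6.6 = 5.86 V.
Saturation requires V_DS ≥ V_GS − V_t = 0.908 V; 5.86 ≥ 0.908 ✓.

I_D ≈ 0.54 mA, V_DS ≈ 5.9 V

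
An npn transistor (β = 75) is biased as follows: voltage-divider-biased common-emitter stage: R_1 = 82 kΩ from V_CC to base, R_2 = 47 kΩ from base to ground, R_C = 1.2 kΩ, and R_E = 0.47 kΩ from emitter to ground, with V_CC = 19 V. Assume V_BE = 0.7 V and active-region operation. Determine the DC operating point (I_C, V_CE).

Thevenize the base divider: V_Th = V_CC·R_2/(R_1+R_2) = 19×47/129 = 6.92 V, R_Th = R_1‖R_2 = 29.9 kΩ.
Base-emitter loop: V_Th = I_B·R_Th + V_BE + (β+1)I_B·R_E, so I_B = (6.92 − 0.7) / (29.9 + 76×0.47) = 0.0949 mA.
I_C = β·I_B = 75×0.0949 = 7.11 mA, and I_E = (β+1)I_B = 7.21 mA.
V_CE = V_CC − I_C·R_C − I_E·R_E = 19 − 7.11×1.2 − 7.21×0.47 = 7.07 V.
V_CE = 7.07 V > 0.2 V confirms active-region operation.

I_C ≈ 7.1 mA, V_CE ≈ 7.1 V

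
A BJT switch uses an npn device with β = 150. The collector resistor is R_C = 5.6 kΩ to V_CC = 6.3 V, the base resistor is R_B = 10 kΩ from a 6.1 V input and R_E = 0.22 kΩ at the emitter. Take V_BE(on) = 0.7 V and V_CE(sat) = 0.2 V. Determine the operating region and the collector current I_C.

saturation; I_C ≈ 1 mA

Assume active: I_B = (6.1 − 0.7)/(10 + 151×0.22) = 0.125 mA, I_C = β·I_B = 18.7 mA.
Then V_CE = 6.3 − 18.7×5.6 − 18.9×0.22 = -103 V < 0.2 V — the active assumption fails.
Re-solve with V_CE = 0.2 V. KCL at the emitter: V_E/R_E = (V_BB−0.7−V_E)/R_B + (V_CC−0.2−V_E)/R_C, giving V_E = 0.338 V.
I_C = (V_CC − 0.2 − V_E)/R_C = (6.1 − 0.338)/5.6 = 1.03 mA.
Check: I_B = (5.4 − 0.338)/10 = 0.506 mA, and β·I_B = 75.9 mA > I_C, confirming saturation.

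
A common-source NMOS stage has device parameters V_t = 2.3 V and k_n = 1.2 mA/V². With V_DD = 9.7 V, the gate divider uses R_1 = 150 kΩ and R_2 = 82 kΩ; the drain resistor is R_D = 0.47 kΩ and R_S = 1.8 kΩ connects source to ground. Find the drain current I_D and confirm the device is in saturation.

I_D ≈ 0.26 mA

V_G = V_DD·R_2/(R_1+R_2) = 9.7×82/232 = 3.43 V.
Assume saturation: I_D = (k_n/2)(V_GS − V_t)² with V_GS = V_G − I_D·R_S = 3.43 − 1.8·I_D.
Substituting gives 1.94·I_D² − 3.44·I_D + 0.764 = 0, with roots I_D = 0.261 or 1.51 mA.
The root I_D = 1.51 mA gives V_GS = 0.715 V ≤ V_t, so take I_D = 0.261 mA.
Then V_GS = 2.96 V and V_DS = V_DD − I_D(R_D+R_S) = 9.7 − 0.261×2.27 = 9.11 V.
Saturation requires V_DS ≥ V_GS − V_t = 0.659 V; 9.11 ≥ 0.659 ✓.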